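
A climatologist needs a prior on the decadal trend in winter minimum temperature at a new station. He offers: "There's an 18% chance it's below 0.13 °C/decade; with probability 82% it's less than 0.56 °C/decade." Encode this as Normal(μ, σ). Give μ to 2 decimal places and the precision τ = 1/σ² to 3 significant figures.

μ = 0.35, τ = 18.1

For Normal(μ,σ), the p-quantile is μ + z_p·σ. Here z_{0.18} = -0.9154, z_{0.82} = 0.9154.
So 0.13 = μ − 0.9154σ and 0.56 = μ + 0.9154σ.
Subtracting: σ = (0.56 − 0.13)/(0.9154 − (-0.9154)) = 0.23.
Then μ = 0.13 − (-0.9154)·0.23 = 0.35.
Precision τ = 1/σ² = 1/0.2349² = 18.1.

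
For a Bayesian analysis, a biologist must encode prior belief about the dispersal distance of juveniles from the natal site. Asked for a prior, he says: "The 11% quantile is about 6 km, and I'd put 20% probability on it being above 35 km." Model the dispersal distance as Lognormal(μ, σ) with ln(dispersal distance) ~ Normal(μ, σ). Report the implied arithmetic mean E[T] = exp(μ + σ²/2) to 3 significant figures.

If T ~ Lognormal(μ,σ) then ln T ~ Normal(μ,σ), so the p-quantile of ln T is μ + z_p·σ.
ln(6) = 1.792 and ln(35) = 3.555; z_{0.11} = -1.227, z_{0.8} = 0.8416.
σ = (3.555 − 1.792)/(0.8416 − (-1.227)) = 0.853.
μ = 1.792 − (-1.227)·0.853 = 2.838.
E[T] = exp(μ + σ²/2) = exp(2.838 + 0.3636) = 24.6 km.

E[T] ≈ 24.6 km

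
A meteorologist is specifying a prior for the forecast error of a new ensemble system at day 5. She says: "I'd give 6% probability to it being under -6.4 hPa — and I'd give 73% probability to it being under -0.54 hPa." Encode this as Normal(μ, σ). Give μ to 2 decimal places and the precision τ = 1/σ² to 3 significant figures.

The p-quantile of Normal(μ,σ) is μ + z_p·σ, with z_{0.06} = -1.555 and z_{0.73} = 0.6128.
Eliminate σ: μ = (z₂·x₁ − z₁·x₂)/(z₂ − z₁) = (0.6128·-6.4 − (-1.555)·-0.54)/2.168 = -2.20.
Then σ = (x₂ − x₁)/(z₂ − z₁) = (-0.54 − -6.4)/2.168 = 2.70.
Precision τ = 1/σ² = 1/2.703² = 0.137.

μ = -2.20, τ = 0.137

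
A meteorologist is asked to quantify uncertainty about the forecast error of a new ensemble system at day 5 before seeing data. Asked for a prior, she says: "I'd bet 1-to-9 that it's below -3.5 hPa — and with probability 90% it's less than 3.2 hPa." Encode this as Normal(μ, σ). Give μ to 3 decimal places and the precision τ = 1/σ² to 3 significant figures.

The p-quantile of Normal(μ,σ) is μ + z_p·σ, with z_{0.1} = -1.282 and z_{0.9} = 1.282.
Eliminate σ: μ = (z₂·x₁ − z₁·x₂)/(z₂ − z₁) = (1.282·-3.5 − (-1.282)·3.2)/2.563 = -0.150.
Then σ = (x₂ − x₁)/(z₂ − z₁) = (3.2 − -3.5)/2.563 = 2.614.
Precision τ = 1/σ² = 1/2.614² = 0.146.

μ = -0.150, τ = 0.146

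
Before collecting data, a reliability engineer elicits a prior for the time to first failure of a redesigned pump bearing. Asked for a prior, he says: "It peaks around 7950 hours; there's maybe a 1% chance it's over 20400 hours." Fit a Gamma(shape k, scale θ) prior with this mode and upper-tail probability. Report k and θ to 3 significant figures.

Gamma(k,θ) with k>1 has mode (k−1)θ, so θ = 7950/(k−1).
Need P(X < 20400) = 0.99 with θ tied to k this way. Start at k = 2, θ = 7950: P(X<20400) ≈ 0.726.
Too low — raise k to concentrate. Iterating converges to k ≈ 6.26.
Then θ = 7950/(6.26−1) ≈ 1510.

k ≈ 6.26, θ ≈ 1510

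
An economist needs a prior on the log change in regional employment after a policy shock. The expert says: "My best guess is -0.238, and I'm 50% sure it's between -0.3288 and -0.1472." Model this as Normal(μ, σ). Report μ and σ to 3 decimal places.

μ = -0.238, σ = 0.135

A symmetric 50% interval runs μ ± z·σ with z = 0.6745.
Half-width = 0.0908, so σ = 0.0908/0.6745 = 0.135.
μ is the stated best guess, -0.238.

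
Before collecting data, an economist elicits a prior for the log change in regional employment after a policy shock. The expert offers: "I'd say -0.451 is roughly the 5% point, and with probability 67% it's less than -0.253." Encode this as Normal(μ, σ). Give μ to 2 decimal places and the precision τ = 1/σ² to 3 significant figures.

μ = -0.29, τ = 111

The p-quantile of Normal(μ,σ) is μ + z_p·σ, with z_{0.05} = -1.645 and z_{0.67} = 0.4399.
Eliminate σ: μ = (z₂·x₁ − z₁·x₂)/(z₂ − z₁) = (0.4399·-0.451 − (-1.645)·-0.253)/2.085 = -0.29.
Then σ = (x₂ − x₁)/(z₂ − z₁) = (-0.253 − -0.451)/2.085 = 0.09.
Precision τ = 1/σ² = 1/0.09497² = 111.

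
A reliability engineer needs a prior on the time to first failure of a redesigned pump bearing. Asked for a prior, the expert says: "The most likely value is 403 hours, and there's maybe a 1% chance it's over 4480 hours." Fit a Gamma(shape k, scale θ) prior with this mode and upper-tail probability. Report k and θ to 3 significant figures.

k ≈ 1.51, θ ≈ 786

Gamma(k,θ) with k>1 has mode (k−1)θ, so θ = 403/(k−1).
Need P(X < 4480) = 0.99 with θ tied to k this way. Start at k = 2, θ = 403: P(X<4480) ≈ 1.000.
Too high — lower k to spread out. Iterating converges to k ≈ 1.51.
Then θ = 403/(1.51−1) ≈ 786.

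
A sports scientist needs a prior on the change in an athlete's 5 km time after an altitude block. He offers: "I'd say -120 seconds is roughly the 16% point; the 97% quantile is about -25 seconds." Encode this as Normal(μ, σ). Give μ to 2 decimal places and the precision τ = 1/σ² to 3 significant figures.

For Normal(μ,σ), the p-quantile is μ + z_p·σ. Here z_{0.16} = -0.9945, z_{0.97} = 1.881.
So -120 = μ − 0.9945σ and -25 = μ + 1.881σ.
Subtracting: σ = (-25 − -120)/(1.881 − (-0.9945)) = 33.04.
Then μ = -120 − (-0.9945)·33.04 = -87.14.
Precision τ = 1/σ² = 1/33.04² = 0.000916.

μ = -87.14, τ = 0.000916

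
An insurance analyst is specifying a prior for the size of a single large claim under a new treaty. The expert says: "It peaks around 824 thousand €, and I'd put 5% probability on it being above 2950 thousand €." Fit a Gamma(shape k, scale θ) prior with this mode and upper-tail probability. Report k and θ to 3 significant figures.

Gamma(k,θ) with k>1 has mode (k−1)θ, so θ = 824/(k−1).
Need P(X < 2950) = 0.95 with θ tied to k this way. Start at k = 2, θ = 824: P(X<2950) ≈ 0.872.
Too low — raise k to concentrate. Iterating converges to k ≈ 2.58.
Then θ = 824/(2.58−1) ≈ 521.

k ≈ 2.58, θ ≈ 521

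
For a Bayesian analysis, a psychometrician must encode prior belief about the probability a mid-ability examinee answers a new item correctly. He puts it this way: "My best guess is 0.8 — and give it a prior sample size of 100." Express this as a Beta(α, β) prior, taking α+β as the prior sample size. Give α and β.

Under the effective-sample-size interpretation, Beta(α, β) has prior mean α/(α+β) and prior sample size α+β.
So α+β = 100 and α/(α+β) = 0.8, giving α = 0.8·100 = 80 and β = 100 − 80 = 20.

α = 80, β = 20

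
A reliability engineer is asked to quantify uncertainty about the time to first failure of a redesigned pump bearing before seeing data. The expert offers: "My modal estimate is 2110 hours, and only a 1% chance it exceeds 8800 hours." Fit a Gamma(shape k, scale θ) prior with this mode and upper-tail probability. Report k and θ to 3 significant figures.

Gamma(k,θ) with k>1 has mode (k−1)θ, so θ = 2110/(k−1).
Need P(X < 8800) = 0.99 with θ tied to k this way. Start at k = 2, θ = 2110: P(X<8800) ≈ 0.920.
Too low — raise k to concentrate. Iterating converges to k ≈ 3.03.
Then θ = 2110/(3.03−1) ≈ 1040.

k ≈ 3.03, θ ≈ 1040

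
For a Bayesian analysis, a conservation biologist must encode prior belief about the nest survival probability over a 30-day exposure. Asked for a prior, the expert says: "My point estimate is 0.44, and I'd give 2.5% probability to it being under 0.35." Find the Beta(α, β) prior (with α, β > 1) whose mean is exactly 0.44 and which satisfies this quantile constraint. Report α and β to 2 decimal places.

α ≈ 49.65, β ≈ 63.19

With mean 0.44 fixed, write α = 0.44s, β = 0.56s where s = α+β.
Need P(θ < 0.35) = 0.025 under Beta(0.44s, 0.56s). Normal approximation: (q−m)/√(m(1−m)/s) ≈ z_{0.025} = -1.96, so s ≈ 0.44·0.56·(-1.96)²/(0.35−0.44)² = 116.9.
At s = 116.9: P(θ<0.35) ≈ 0.023. Adjusting to match 0.025 gives s ≈ 112.84.
So α = 0.44·112.84 ≈ 49.65, β = 0.56·112.84 ≈ 63.19.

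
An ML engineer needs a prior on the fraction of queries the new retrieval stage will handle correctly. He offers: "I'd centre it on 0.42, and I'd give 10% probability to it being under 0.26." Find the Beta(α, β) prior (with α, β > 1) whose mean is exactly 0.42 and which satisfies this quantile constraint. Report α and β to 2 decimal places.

α ≈ 6.20, β ≈ 8.56

With mean 0.42 fixed, write α = 0.42s, β = 0.58s where s = α+β.
Need P(θ < 0.26) = 0.1 under Beta(0.42s, 0.58s). Normal approximation: (q−m)/√(m(1−m)/s) ≈ z_{0.1} = -1.28, so s ≈ 0.42·0.58·(-1.28)²/(0.26−0.42)² = 15.6.
At s = 15.6: P(θ<0.26) ≈ 0.093. Adjusting to match 0.1 gives s ≈ 14.76.
So α = 0.42·14.76 ≈ 6.20, β = 0.58·14.76 ≈ 8.56.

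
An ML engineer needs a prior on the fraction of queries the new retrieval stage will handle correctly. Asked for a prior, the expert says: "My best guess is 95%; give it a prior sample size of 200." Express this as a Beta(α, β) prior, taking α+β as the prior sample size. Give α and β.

Under the effective-sample-size interpretation, Beta(α, β) has prior mean α/(α+β) and prior sample size α+β.
So α+β = 200 and α/(α+β) = 0.95, giving α = 0.95·200 = 190 and β = 200 − 190 = 10.

α = 190, β = 10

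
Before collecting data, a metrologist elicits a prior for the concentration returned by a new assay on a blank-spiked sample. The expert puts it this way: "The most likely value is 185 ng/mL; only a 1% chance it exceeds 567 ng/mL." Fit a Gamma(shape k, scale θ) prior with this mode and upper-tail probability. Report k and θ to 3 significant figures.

k ≈ 4.57, θ ≈ 51.8

Gamma(k,θ) with k>1 has mode (k−1)θ, so θ = 185/(k−1).
Need P(X < 567) = 0.99 with θ tied to k this way. Start at k = 2, θ = 185: P(X<567) ≈ 0.810.
Too low — raise k to concentrate. Iterating converges to k ≈ 4.57.
Then θ = 185/(4.57−1) ≈ 51.8.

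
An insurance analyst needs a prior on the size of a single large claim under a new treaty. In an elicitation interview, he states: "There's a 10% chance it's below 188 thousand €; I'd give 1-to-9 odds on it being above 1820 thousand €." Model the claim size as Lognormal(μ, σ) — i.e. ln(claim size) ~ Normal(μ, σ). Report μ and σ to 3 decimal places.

If T ~ Lognormal(μ,σ) then ln T ~ Normal(μ,σ), so the p-quantile of ln T is μ + z_p·σ.
ln(188) = 5.236 and ln(1820) = 7.507; z_{0.1} = -1.282, z_{0.9} = 1.282.
σ = (7.507 − 5.236)/(1.282 − (-1.282)) = 0.886.
μ = 5.236 − (-1.282)·0.886 = 6.372.

μ ≈ 6.372, σ ≈ 0.886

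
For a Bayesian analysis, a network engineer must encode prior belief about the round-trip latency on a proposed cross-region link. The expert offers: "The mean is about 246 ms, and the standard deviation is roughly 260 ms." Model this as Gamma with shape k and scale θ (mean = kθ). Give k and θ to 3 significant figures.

k ≈ 0.895, θ ≈ 275

For Gamma(k, scale θ): mean = kθ, variance = kθ², so CV = 1/√k.
CV = SD/mean = 260/246 = 1.057, hence k = 1/CV² = 0.895.
Then θ = mean/k = 246/0.895 = 275.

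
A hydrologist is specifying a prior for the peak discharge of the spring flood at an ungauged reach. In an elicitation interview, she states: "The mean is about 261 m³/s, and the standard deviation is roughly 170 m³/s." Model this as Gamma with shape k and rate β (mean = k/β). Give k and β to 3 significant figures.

k ≈ 2.36, β ≈ 0.00903

For Gamma(k, rate β): mean = k/β, variance = k/β², so CV = 1/√k.
CV = SD/mean = 170/261 = 0.6513, hence k = 1/CV² = 2.36.
Then β = k/mean = 2.36/261 = 0.00903.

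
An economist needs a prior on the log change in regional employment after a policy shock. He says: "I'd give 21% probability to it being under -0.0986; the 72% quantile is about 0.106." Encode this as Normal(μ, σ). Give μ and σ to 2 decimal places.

The p-quantile of Normal(μ,σ) is μ + z_p·σ, with z_{0.21} = -0.8064 and z_{0.72} = 0.5828.
Eliminate σ: μ = (z₂·x₁ − z₁·x₂)/(z₂ − z₁) = (0.5828·-0.0986 − (-0.8064)·0.106)/1.389 = 0.02.
Then σ = (x₂ − x₁)/(z₂ − z₁) = (0.106 − -0.0986)/1.389 = 0.15.

μ = 0.02, σ = 0.15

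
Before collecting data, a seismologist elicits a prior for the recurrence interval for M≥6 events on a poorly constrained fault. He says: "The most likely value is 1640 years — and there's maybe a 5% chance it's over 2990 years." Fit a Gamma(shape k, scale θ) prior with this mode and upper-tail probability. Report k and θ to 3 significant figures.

Gamma(k,θ) with k>1 has mode (k−1)θ, so θ = 1640/(k−1).
Need P(X < 2990) = 0.95 with θ tied to k this way. Start at k = 2, θ = 1640: P(X<2990) ≈ 0.544.
Too low — raise k to concentrate. Iterating converges to k ≈ 8.72.
Then θ = 1640/(8.72−1) ≈ 212.

k ≈ 8.72, θ ≈ 212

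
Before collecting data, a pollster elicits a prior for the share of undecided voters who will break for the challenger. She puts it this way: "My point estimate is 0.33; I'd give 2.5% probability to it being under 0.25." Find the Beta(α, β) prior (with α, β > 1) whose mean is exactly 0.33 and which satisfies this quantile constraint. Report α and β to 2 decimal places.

With mean 0.33 fixed, write α = 0.33s, β = 0.67s where s = α+β.
Need P(θ < 0.25) = 0.025 under Beta(0.33s, 0.67s). Normal approximation: (q−m)/√(m(1−m)/s) ≈ z_{0.025} = -1.96, so s ≈ 0.33·0.67·(-1.96)²/(0.25−0.33)² = 132.7.
At s = 132.7: P(θ<0.25) ≈ 0.021. Adjusting to match 0.025 gives s ≈ 122.90.
So α = 0.33·122.90 ≈ 40.56, β = 0.67·122.90 ≈ 82.34.

α ≈ 40.56, β ≈ 82.34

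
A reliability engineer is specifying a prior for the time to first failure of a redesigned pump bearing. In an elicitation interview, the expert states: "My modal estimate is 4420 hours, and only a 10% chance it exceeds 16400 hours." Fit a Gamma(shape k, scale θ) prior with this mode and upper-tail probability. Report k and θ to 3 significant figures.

Gamma(k,θ) with k>1 has mode (k−1)θ, so θ = 4420/(k−1).
Need P(X < 16400) = 0.9 with θ tied to k this way. Start at k = 2, θ = 4420: P(X<16400) ≈ 0.885.
Too low — raise k to concentrate. Iterating converges to k ≈ 2.08.
Then θ = 4420/(2.08−1) ≈ 4090.

k ≈ 2.08, θ ≈ 4090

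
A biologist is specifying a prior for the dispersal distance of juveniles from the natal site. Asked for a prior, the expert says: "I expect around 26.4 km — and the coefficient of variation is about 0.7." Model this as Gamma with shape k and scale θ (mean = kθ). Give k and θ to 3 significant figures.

k ≈ 2.04, θ ≈ 12.9

For Gamma(k, scale θ): mean = kθ, variance = kθ², so CV = 1/√k.
CV = 0.7, hence k = 1/CV² = 2.04.
Then θ = mean/k = 26.4/2.04 = 12.9.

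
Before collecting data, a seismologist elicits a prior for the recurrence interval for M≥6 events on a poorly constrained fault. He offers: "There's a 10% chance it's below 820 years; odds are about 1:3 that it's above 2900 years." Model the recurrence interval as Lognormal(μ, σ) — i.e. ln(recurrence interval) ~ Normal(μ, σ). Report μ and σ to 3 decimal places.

μ ≈ 7.537, σ ≈ 0.646

If T ~ Lognormal(μ,σ) then ln T ~ Normal(μ,σ), so the p-quantile of ln T is μ + z_p·σ.
ln(820) = 6.709 and ln(2900) = 7.972; z_{0.1} = -1.282, z_{0.75} = 0.6745.
σ = (7.972 − 6.709)/(0.6745 − (-1.282)) = 0.646.
μ = 6.709 − (-1.282)·0.646 = 7.537.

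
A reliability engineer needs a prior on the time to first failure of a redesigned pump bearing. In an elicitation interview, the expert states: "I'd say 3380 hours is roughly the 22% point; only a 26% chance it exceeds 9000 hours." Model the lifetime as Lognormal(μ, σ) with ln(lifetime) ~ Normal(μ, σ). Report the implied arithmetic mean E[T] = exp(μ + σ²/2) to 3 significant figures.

If T ~ Lognormal(μ,σ) then ln T ~ Normal(μ,σ), so the p-quantile of ln T is μ + z_p·σ.
ln(3380) = 8.126 and ln(9000) = 9.105; z_{0.22} = -0.7722, z_{0.74} = 0.6433.
σ = (9.105 − 8.126)/(0.6433 − (-0.7722)) = 0.692.
μ = 8.126 − (-0.7722)·0.692 = 8.660.
E[T] = exp(μ + σ²/2) = exp(8.660 + 0.2393) = 7330 hours.

E[T] ≈ 7330 hours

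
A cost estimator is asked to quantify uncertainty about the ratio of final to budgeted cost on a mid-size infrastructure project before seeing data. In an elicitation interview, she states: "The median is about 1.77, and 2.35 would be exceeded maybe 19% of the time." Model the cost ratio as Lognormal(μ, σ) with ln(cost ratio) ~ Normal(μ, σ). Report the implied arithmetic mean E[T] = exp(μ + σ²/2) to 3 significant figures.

E[T] ≈ 1.86

If T ~ Lognormal(μ,σ) then ln T ~ Normal(μ,σ), so the p-quantile of ln T is μ + z_p·σ.
ln(1.77) = 0.571 and ln(2.35) = 0.8544; z_{0.5} = 0, z_{0.81} = 0.8779.
σ = (0.8544 − 0.571)/(0.8779 − (0)) = 0.323.
μ = 0.571 − (0)·0.323 = 0.571.
E[T] = exp(μ + σ²/2) = exp(0.571 + 0.0521) = 1.86.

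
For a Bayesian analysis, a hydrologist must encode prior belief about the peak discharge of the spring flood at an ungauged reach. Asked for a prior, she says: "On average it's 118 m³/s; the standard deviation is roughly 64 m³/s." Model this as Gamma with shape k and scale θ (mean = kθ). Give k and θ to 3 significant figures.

k ≈ 3.4, θ ≈ 34.7

For Gamma(k, scale θ): mean = kθ, variance = kθ², so CV = 1/√k.
CV = SD/mean = 64/118 = 0.5424, hence k = 1/CV² = 3.4.
Then θ = mean/k = 118/3.4 = 34.7.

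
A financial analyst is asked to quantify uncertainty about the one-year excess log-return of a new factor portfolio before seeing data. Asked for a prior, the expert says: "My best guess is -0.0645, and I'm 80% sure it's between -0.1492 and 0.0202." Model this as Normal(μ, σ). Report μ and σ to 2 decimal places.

μ = -0.06, σ = 0.07

A symmetric 80% interval runs μ ± z·σ with z = 1.282.
Half-width = 0.0847, so σ = 0.0847/1.282 = 0.07.
μ is the stated best guess, -0.06.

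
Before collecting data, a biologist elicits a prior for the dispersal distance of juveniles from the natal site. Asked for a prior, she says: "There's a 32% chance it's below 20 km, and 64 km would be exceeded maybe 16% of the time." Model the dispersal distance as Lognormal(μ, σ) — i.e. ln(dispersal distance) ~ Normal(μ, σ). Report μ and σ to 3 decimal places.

If T ~ Lognormal(μ,σ) then ln T ~ Normal(μ,σ), so the p-quantile of ln T is μ + z_p·σ.
ln(20) = 2.996 and ln(64) = 4.159; z_{0.32} = -0.4677, z_{0.84} = 0.9945.
σ = (4.159 − 2.996)/(0.9945 − (-0.4677)) = 0.796.
μ = 2.996 − (-0.4677)·0.796 = 3.368.

μ ≈ 3.368, σ ≈ 0.796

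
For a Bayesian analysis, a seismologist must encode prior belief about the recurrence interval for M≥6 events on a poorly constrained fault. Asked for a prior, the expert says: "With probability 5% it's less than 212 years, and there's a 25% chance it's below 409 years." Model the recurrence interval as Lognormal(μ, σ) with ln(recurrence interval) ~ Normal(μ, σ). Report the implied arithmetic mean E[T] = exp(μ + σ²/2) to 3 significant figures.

E[T] ≈ 812 years

If T ~ Lognormal(μ,σ) then ln T ~ Normal(μ,σ), so the p-quantile of ln T is μ + z_p·σ.
ln(212) = 5.357 and ln(409) = 6.014; z_{0.05} = -1.645, z_{0.25} = -0.6745.
σ = (6.014 − 5.357)/(-0.6745 − (-1.645)) = 0.677.
μ = 5.357 − (-1.645)·0.677 = 6.470.
E[T] = exp(μ + σ²/2) = exp(6.470 + 0.2293) = 812 years.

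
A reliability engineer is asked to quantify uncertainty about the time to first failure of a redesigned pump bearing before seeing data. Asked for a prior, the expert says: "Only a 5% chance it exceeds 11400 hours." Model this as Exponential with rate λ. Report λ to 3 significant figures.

λ ≈ 0.000263

P(T > 11400.0) = e^(−λ·11400.0) = 0.05, so λ = −ln(0.05)/11400.0 = 0.000263.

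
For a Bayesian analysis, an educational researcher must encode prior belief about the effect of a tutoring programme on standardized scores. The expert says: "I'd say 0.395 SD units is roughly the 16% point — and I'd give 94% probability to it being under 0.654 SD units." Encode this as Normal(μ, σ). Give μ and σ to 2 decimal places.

The p-quantile of Normal(μ,σ) is μ + z_p·σ, with z_{0.16} = -0.9945 and z_{0.94} = 1.555.
Eliminate σ: μ = (z₂·x₁ − z₁·x₂)/(z₂ − z₁) = (1.555·0.395 − (-0.9945)·0.654)/2.549 = 0.50.
Then σ = (x₂ − x₁)/(z₂ − z₁) = (0.654 − 0.395)/2.549 = 0.10.

μ = 0.50, σ = 0.10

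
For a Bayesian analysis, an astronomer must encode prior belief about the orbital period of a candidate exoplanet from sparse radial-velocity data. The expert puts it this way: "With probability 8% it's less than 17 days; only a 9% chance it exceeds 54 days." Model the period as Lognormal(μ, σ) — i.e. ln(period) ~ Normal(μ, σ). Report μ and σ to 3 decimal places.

μ ≈ 3.425, σ ≈ 0.421

If T ~ Lognormal(μ,σ) then ln T ~ Normal(μ,σ), so the p-quantile of ln T is μ + z_p·σ.
ln(17) = 2.833 and ln(54) = 3.989; z_{0.08} = -1.405, z_{0.91} = 1.341.
σ = (3.989 − 2.833)/(1.341 − (-1.405)) = 0.421.
μ = 2.833 − (-1.405)·0.421 = 3.425.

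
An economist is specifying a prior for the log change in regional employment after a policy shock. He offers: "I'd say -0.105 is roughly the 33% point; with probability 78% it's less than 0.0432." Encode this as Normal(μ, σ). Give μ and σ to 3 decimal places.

μ = -0.051, σ = 0.122

For Normal(μ,σ), the p-quantile is μ + z_p·σ. Here z_{0.33} = -0.4399, z_{0.78} = 0.7722.
So -0.105 = μ − 0.4399σ and 0.0432 = μ + 0.7722σ.
Subtracting: σ = (0.0432 − -0.105)/(0.7722 − (-0.4399)) = 0.122.
Then μ = -0.105 − (-0.4399)·0.122 = -0.051.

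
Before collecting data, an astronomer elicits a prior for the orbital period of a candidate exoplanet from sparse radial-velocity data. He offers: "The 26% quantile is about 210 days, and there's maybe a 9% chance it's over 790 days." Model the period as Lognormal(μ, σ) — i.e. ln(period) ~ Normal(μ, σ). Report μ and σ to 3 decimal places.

If T ~ Lognormal(μ,σ) then ln T ~ Normal(μ,σ), so the p-quantile of ln T is μ + z_p·σ.
ln(210) = 5.347 and ln(790) = 6.672; z_{0.26} = -0.6433, z_{0.91} = 1.341.
σ = (6.672 − 5.347)/(1.341 − (-0.6433)) = 0.668.
μ = 5.347 − (-0.6433)·0.668 = 5.777.

μ ≈ 5.777, σ ≈ 0.668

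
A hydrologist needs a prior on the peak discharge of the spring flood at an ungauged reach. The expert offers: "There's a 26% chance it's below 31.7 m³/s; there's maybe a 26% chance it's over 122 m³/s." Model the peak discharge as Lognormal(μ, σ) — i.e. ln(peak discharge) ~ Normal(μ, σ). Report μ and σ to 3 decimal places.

μ ≈ 4.130, σ ≈ 1.047

If T ~ Lognormal(μ,σ) then ln T ~ Normal(μ,σ), so the p-quantile of ln T is μ + z_p·σ.
ln(31.7) = 3.456 and ln(122) = 4.804; z_{0.26} = -0.6433, z_{0.74} = 0.6433.
σ = (4.804 − 3.456)/(0.6433 − (-0.6433)) = 1.047.
μ = 3.456 − (-0.6433)·1.047 = 4.130.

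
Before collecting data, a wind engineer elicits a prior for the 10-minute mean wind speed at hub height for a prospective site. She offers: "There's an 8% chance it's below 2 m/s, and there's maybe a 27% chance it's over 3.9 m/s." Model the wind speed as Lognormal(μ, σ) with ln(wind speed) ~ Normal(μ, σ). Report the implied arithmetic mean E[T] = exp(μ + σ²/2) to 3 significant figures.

If T ~ Lognormal(μ,σ) then ln T ~ Normal(μ,σ), so the p-quantile of ln T is μ + z_p·σ.
ln(2) = 0.6931 and ln(3.9) = 1.361; z_{0.08} = -1.405, z_{0.73} = 0.6128.
σ = (1.361 − 0.6931)/(0.6128 − (-1.405)) = 0.331.
μ = 0.6931 − (-1.405)·0.331 = 1.158.
E[T] = exp(μ + σ²/2) = exp(1.158 + 0.0548) = 3.36 m/s.

E[T] ≈ 3.36 m/s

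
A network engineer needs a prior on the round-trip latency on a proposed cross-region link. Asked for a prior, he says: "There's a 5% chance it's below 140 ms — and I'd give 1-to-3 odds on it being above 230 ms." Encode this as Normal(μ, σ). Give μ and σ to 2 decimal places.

The p-quantile of Normal(μ,σ) is μ + z_p·σ, with z_{0.05} = -1.645 and z_{0.75} = 0.6745.
Eliminate σ: μ = (z₂·x₁ − z₁·x₂)/(z₂ − z₁) = (0.6745·140 − (-1.645)·230)/2.319 = 203.83.
Then σ = (x₂ − x₁)/(z₂ − z₁) = (230 − 140)/2.319 = 38.80.

μ = 203.83, σ = 38.80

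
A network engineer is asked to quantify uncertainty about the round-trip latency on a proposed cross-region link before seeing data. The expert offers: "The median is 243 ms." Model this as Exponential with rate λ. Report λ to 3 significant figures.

λ ≈ 0.00285

Exponential median = ln 2 / λ, so λ = ln 2 / 243.0 = 0.00285.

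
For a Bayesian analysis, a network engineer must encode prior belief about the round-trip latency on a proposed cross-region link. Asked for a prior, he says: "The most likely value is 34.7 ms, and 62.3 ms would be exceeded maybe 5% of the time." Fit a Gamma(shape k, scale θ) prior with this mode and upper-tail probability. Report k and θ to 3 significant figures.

k ≈ 9.14, θ ≈ 4.26

Gamma(k,θ) with k>1 has mode (k−1)θ, so θ = 34.7/(k−1).
Need P(X < 62.3) = 0.95 with θ tied to k this way. Start at k = 2, θ = 34.7: P(X<62.3) ≈ 0.536.
Too low — raise k to concentrate. Iterating converges to k ≈ 9.14.
Then θ = 34.7/(9.14−1) ≈ 4.26.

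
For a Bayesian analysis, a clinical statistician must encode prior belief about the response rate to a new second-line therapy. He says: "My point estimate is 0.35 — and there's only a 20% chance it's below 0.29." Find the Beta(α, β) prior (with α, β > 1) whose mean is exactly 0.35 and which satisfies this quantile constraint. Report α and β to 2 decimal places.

With mean 0.35 fixed, write α = 0.35s, β = 0.65s where s = α+β.
Need P(θ < 0.29) = 0.2 under Beta(0.35s, 0.65s). Normal approximation: (q−m)/√(m(1−m)/s) ≈ z_{0.2} = -0.842, so s ≈ 0.35·0.65·(-0.842)²/(0.29−0.35)² = 44.8.
At s = 44.8: P(θ<0.29) ≈ 0.203. Adjusting to match 0.2 gives s ≈ 45.70.
So α = 0.35·45.70 ≈ 16.00, β = 0.65·45.70 ≈ 29.71.

α ≈ 16.00, β ≈ 29.71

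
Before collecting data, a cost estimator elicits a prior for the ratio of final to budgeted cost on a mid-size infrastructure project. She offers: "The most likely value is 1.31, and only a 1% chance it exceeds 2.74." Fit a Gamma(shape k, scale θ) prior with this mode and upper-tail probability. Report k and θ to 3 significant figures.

Gamma(k,θ) with k>1 has mode (k−1)θ, so θ = 1.31/(k−1).
Need P(X < 2.74) = 0.99 with θ tied to k this way. Start at k = 2, θ = 1.31: P(X<2.74) ≈ 0.618.
Too low — raise k to concentrate. Iterating converges to k ≈ 9.94.
Then θ = 1.31/(9.94−1) ≈ 0.146.

k ≈ 9.94, θ ≈ 0.146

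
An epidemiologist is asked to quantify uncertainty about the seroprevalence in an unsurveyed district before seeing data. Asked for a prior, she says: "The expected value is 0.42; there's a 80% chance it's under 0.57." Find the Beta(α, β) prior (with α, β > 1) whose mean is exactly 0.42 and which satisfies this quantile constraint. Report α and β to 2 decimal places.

α ≈ 3.18, β ≈ 4.40

With mean 0.42 fixed, write α = 0.42s, β = 0.58s where s = α+β.
Need P(θ < 0.57) = 0.8 under Beta(0.42s, 0.58s). Normal approximation: (q−m)/√(m(1−m)/s) ≈ z_{0.8} = 0.842, so s ≈ 0.42·0.58·(0.842)²/(0.57−0.42)² = 7.7.
At s = 7.7: P(θ<0.57) ≈ 0.801. Adjusting to match 0.8 gives s ≈ 7.58.
So α = 0.42·7.58 ≈ 3.18, β = 0.58·7.58 ≈ 4.40.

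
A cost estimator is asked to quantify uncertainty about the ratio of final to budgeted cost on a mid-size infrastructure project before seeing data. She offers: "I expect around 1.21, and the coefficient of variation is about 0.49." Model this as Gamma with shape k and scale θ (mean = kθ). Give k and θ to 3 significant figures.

k ≈ 4.16, θ ≈ 0.291

For Gamma(k, scale θ): mean = kθ, variance = kθ², so CV = 1/√k.
CV = 0.49, hence k = 1/CV² = 4.16.
Then θ = mean/k = 1.21/4.16 = 0.291.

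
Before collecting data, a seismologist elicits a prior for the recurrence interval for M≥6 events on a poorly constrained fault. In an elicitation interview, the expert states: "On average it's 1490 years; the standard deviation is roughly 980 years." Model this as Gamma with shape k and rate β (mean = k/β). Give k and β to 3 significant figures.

For Gamma(k, rate β): mean = k/β, variance = k/β², so CV = 1/√k.
CV = SD/mean = 980/1490 = 0.6577, hence k = 1/CV² = 2.31.
Then β = k/mean = 2.31/1490 = 0.00155.

k ≈ 2.31, β ≈ 0.00155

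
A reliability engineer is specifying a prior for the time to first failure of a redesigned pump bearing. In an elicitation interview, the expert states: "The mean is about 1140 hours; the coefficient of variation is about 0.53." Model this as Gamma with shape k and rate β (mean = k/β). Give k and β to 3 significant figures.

k ≈ 3.56, β ≈ 0.00312

For Gamma(k, rate β): mean = k/β, variance = k/β², so CV = 1/√k.
CV = 0.53, hence k = 1/CV² = 3.56.
Then β = k/mean = 3.56/1140 = 0.00312.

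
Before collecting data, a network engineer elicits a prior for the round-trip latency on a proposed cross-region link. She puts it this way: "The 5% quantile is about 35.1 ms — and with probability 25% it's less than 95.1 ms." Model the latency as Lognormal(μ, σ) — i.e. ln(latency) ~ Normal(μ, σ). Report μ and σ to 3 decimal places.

μ ≈ 5.248, σ ≈ 1.027

If T ~ Lognormal(μ,σ) then ln T ~ Normal(μ,σ), so the p-quantile of ln T is μ + z_p·σ.
ln(35.1) = 3.558 and ln(95.1) = 4.555; z_{0.05} = -1.645, z_{0.25} = -0.6745.
σ = (4.555 − 3.558)/(-0.6745 − (-1.645)) = 1.027.
μ = 3.558 − (-1.645)·1.027 = 5.248.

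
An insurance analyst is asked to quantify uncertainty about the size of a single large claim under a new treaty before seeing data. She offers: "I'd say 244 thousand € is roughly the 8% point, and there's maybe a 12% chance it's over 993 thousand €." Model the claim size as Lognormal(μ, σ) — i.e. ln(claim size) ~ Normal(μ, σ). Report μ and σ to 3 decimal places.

If T ~ Lognormal(μ,σ) then ln T ~ Normal(μ,σ), so the p-quantile of ln T is μ + z_p·σ.
ln(244) = 5.497 and ln(993) = 6.901; z_{0.08} = -1.405, z_{0.88} = 1.175.
σ = (6.901 − 5.497)/(1.175 − (-1.405)) = 0.544.
μ = 5.497 − (-1.405)·0.544 = 6.262.

μ ≈ 6.262, σ ≈ 0.544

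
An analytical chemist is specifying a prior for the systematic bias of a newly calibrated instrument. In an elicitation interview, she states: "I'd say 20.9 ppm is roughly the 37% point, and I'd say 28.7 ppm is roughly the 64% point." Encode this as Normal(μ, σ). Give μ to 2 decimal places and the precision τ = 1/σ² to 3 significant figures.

For Normal(μ,σ), the p-quantile is μ + z_p·σ. Here z_{0.37} = -0.3319, z_{0.64} = 0.3585.
So 20.9 = μ − 0.3319σ and 28.7 = μ + 0.3585σ.
Subtracting: σ = (28.7 − 20.9)/(0.3585 − (-0.3319)) = 11.30.
Then μ = 20.9 − (-0.3319)·11.30 = 24.65.
Precision τ = 1/σ² = 1/11.3² = 0.00783.

μ = 24.65, τ = 0.00783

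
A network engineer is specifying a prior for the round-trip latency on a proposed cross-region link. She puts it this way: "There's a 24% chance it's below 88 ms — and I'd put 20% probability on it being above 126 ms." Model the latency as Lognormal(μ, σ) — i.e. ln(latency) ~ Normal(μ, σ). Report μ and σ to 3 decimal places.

μ ≈ 4.641, σ ≈ 0.232

If T ~ Lognormal(μ,σ) then ln T ~ Normal(μ,σ), so the p-quantile of ln T is μ + z_p·σ.
ln(88) = 4.477 and ln(126) = 4.836; z_{0.24} = -0.7063, z_{0.8} = 0.8416.
σ = (4.836 − 4.477)/(0.8416 − (-0.7063)) = 0.232.
μ = 4.477 − (-0.7063)·0.232 = 4.641.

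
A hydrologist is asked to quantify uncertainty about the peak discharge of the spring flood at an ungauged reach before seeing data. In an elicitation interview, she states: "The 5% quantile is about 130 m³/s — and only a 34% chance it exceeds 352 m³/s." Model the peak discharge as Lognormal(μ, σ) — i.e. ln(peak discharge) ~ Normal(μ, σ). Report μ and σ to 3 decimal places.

μ ≈ 5.664, σ ≈ 0.484

If T ~ Lognormal(μ,σ) then ln T ~ Normal(μ,σ), so the p-quantile of ln T is μ + z_p·σ.
ln(130) = 4.868 and ln(352) = 5.864; z_{0.05} = -1.645, z_{0.66} = 0.4125.
σ = (5.864 − 4.868)/(0.4125 − (-1.645)) = 0.484.
μ = 4.868 − (-1.645)·0.484 = 5.664.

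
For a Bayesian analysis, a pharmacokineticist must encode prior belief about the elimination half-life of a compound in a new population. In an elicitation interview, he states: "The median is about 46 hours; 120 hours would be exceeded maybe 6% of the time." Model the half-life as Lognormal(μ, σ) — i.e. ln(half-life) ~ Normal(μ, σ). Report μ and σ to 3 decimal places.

If T ~ Lognormal(μ,σ) then ln T ~ Normal(μ,σ), so the p-quantile of ln T is μ + z_p·σ.
ln(46) = 3.829 and ln(120) = 4.787; z_{0.5} = 0, z_{0.94} = 1.555.
σ = (4.787 − 3.829)/(1.555 − (0)) = 0.617.
μ = 3.829 − (0)·0.617 = 3.829.

μ ≈ 3.829, σ ≈ 0.617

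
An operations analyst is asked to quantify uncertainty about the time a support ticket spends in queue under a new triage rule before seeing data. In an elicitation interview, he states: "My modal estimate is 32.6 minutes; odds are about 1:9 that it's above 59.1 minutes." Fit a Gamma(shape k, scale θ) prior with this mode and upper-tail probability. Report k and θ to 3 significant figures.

k ≈ 6.38, θ ≈ 6.06

Gamma(k,θ) with k>1 has mode (k−1)θ, so θ = 32.6/(k−1).
Need P(X < 59.1) = 0.9 with θ tied to k this way. Start at k = 2, θ = 32.6: P(X<59.1) ≈ 0.541.
Too low — raise k to concentrate. Iterating converges to k ≈ 6.38.
Then θ = 32.6/(6.38−1) ≈ 6.06.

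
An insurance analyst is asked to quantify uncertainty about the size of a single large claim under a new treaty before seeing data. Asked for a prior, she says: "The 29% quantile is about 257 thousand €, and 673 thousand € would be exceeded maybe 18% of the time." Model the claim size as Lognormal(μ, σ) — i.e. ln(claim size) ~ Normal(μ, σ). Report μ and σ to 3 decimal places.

μ ≈ 5.912, σ ≈ 0.655

If T ~ Lognormal(μ,σ) then ln T ~ Normal(μ,σ), so the p-quantile of ln T is μ + z_p·σ.
ln(257) = 5.549 and ln(673) = 6.512; z_{0.29} = -0.5534, z_{0.82} = 0.9154.
σ = (6.512 − 5.549)/(0.9154 − (-0.5534)) = 0.655.
μ = 5.549 − (-0.5534)·0.655 = 5.912.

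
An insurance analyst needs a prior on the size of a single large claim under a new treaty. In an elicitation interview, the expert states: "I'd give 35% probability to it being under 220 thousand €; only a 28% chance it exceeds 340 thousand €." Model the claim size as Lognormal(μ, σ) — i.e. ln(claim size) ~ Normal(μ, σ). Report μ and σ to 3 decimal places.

If T ~ Lognormal(μ,σ) then ln T ~ Normal(μ,σ), so the p-quantile of ln T is μ + z_p·σ.
ln(220) = 5.394 and ln(340) = 5.829; z_{0.35} = -0.3853, z_{0.72} = 0.5828.
σ = (5.829 − 5.394)/(0.5828 − (-0.3853)) = 0.450.
μ = 5.394 − (-0.3853)·0.450 = 5.567.

μ ≈ 5.567, σ ≈ 0.450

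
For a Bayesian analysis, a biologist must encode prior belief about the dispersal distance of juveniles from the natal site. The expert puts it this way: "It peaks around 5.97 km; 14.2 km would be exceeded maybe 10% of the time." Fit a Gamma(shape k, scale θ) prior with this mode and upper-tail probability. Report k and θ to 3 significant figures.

Gamma(k,θ) with k>1 has mode (k−1)θ, so θ = 5.97/(k−1).
Need P(X < 14.2) = 0.9 with θ tied to k this way. Start at k = 2, θ = 5.97: P(X<14.2) ≈ 0.687.
Too low — raise k to concentrate. Iterating converges to k ≈ 3.56.
Then θ = 5.97/(3.56−1) ≈ 2.33.

k ≈ 3.56, θ ≈ 2.33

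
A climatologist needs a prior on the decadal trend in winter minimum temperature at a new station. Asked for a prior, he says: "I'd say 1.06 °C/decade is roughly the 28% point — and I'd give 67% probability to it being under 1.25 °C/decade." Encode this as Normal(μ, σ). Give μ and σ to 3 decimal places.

For Normal(μ,σ), the p-quantile is μ + z_p·σ. Here z_{0.28} = -0.5828, z_{0.67} = 0.4399.
So 1.06 = μ − 0.5828σ and 1.25 = μ + 0.4399σ.
Subtracting: σ = (1.25 − 1.06)/(0.4399 − (-0.5828)) = 0.186.
Then μ = 1.06 − (-0.5828)·0.186 = 1.168.

μ = 1.168, σ = 0.186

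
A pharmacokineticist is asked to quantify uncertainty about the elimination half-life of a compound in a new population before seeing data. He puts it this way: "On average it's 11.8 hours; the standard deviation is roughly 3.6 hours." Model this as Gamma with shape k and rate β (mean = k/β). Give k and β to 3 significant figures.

k ≈ 10.7, β ≈ 0.91

For Gamma(k, rate β): mean = k/β, variance = k/β², so CV = 1/√k.
CV = SD/mean = 3.6/11.8 = 0.3051, hence k = 1/CV² = 10.7.
Then β = k/mean = 10.7/11.8 = 0.91.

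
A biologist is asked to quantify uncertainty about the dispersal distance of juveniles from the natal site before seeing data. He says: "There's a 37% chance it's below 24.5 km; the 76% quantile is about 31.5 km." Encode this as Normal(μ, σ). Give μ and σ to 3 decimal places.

For Normal(μ,σ), the p-quantile is μ + z_p·σ. Here z_{0.37} = -0.3319, z_{0.76} = 0.7063.
So 24.5 = μ − 0.3319σ and 31.5 = μ + 0.7063σ.
Subtracting: σ = (31.5 − 24.5)/(0.7063 − (-0.3319)) = 6.743.
Then μ = 24.5 − (-0.3319)·6.743 = 26.738.

μ = 26.738, σ = 6.743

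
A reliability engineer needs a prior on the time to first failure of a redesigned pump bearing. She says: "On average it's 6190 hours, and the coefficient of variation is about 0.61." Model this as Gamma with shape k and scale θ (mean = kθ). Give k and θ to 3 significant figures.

For Gamma(k, scale θ): mean = kθ, variance = kθ², so CV = 1/√k.
CV = 0.61, hence k = 1/CV² = 2.69.
Then θ = mean/k = 6190/2.69 = 2300.

k ≈ 2.69, θ ≈ 2300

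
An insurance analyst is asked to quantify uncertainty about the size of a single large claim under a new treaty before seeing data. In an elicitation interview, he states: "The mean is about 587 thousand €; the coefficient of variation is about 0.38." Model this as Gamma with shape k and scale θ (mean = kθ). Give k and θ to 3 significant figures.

k ≈ 6.93, θ ≈ 84.8

For Gamma(k, scale θ): mean = kθ, variance = kθ², so CV = 1/√k.
CV = 0.38, hence k = 1/CV² = 6.93.
Then θ = mean/k = 587/6.93 = 84.8.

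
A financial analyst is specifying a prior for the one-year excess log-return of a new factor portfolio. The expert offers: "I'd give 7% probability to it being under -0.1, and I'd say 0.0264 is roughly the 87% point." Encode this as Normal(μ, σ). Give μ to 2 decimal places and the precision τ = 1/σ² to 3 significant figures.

μ = -0.03, τ = 424

For Normal(μ,σ), the p-quantile is μ + z_p·σ. Here z_{0.07} = -1.476, z_{0.87} = 1.126.
So -0.1 = μ − 1.476σ and 0.0264 = μ + 1.126σ.
Subtracting: σ = (0.0264 − -0.1)/(1.126 − (-1.476)) = 0.05.
Then μ = -0.1 − (-1.476)·0.05 = -0.03.
Precision τ = 1/σ² = 1/0.04857² = 424.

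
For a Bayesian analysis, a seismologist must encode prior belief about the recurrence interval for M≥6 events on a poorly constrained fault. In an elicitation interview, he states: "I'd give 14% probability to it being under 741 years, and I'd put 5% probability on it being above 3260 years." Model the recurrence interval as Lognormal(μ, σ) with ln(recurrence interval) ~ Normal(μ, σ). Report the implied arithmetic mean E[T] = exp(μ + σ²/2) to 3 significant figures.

If T ~ Lognormal(μ,σ) then ln T ~ Normal(μ,σ), so the p-quantile of ln T is μ + z_p·σ.
ln(741) = 6.608 and ln(3260) = 8.089; z_{0.14} = -1.08, z_{0.95} = 1.645.
σ = (8.089 − 6.608)/(1.645 − (-1.08)) = 0.544.
μ = 6.608 − (-1.08)·0.544 = 7.195.
E[T] = exp(μ + σ²/2) = exp(7.195 + 0.1478) = 1550 years.

E[T] ≈ 1550 years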